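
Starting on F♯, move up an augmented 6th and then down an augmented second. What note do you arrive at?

An augmented sixth up from F# is D## (letter D, 10 semitones up).
An augmented second down from D## is C# (letter C, 3 semitones down).

C#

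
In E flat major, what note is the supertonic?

The Eb major scale runs Eb F G Ab Bb C D.
Degree 2 is F.

F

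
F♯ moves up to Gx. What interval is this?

augmented second

The letter names run F→G, a span of 1 letter step, so the interval is some kind of second.
F# to G## is 3 semitones. A major second is 2, so 3 makes it augmented.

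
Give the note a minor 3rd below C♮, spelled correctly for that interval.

A

C down a major third is Ab, so the target letter is A.
From C, a minor third is 3 semitones down: A.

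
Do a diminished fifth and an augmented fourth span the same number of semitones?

A diminished fifth spans 6 semitones; an augmented fourth spans 6.
They are enharmonically equivalent.

Yes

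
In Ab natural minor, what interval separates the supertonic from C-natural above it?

major second

The supertonic of Ab natural minor is Bb.
Bb up to C: letters B→C make it a second; 2 semitones makes it major.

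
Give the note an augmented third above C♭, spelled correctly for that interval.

E

A third above C lands on the letter E.
An augmented third spans 5 semitones, so Cb moves to pitch class 4. On the letter E that is E.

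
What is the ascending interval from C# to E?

The letter names run C→E, a span of 2 letter steps, so the interval is some kind of third.
C# to E is 3 semitones. A major third is 4, so 3 makes it minor.

minor third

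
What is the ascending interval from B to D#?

major third

The letter names run B→D, a span of 2 letter steps, so the interval is some kind of third.
B to D# is 4 semitones. A major third is 4, so 4 makes it major.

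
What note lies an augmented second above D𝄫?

D up a major second is E, so the target letter is E.
From Dbb, an augmented second is 3 semitones up: Eb.

Eb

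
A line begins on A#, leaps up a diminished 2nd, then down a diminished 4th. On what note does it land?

F#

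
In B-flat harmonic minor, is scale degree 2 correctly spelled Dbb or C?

Each scale degree takes a distinct letter name. Degree 2 of a scale on B must use the letter C.
C and Dbb are enharmonically the same pitch, but only C uses the letter C, so it is the correct spelling here.

C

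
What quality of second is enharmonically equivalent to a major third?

A major third spans 4 semitones.
A second spanning 4 semitones is doubly augmented (the major second is 2).

doubly augmented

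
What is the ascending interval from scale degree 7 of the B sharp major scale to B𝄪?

major second

Scale degree 7 of B# major is A##.
A## up to B##: letters A→B make it a second; 2 semitones makes it major.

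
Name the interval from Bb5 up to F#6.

augmented fifth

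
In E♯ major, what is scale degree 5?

Degree 5 takes the letter 4 steps above E, which is B.
In major, degree 5 sits 7 semitones above the tonic. E# + 7 semitones is pitch class 0, spelled on B as B#.

B#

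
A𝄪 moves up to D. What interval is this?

doubly diminished fourth

The letter names run A→D, a span of 3 letter steps, so the interval is some kind of fourth.
A## to D is 3 semitones. A perfect fourth is 5, so 3 makes it doubly diminished.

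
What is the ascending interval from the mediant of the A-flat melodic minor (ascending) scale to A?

augmented sixth

The mediant of Ab melodic minor (ascending) is Cb.
Cb up to A: letters C→A make it a sixth; 10 semitones makes it augmented.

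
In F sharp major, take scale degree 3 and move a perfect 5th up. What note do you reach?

Scale degree 3 of F# major is A#.
A perfect fifth (7 semitones) above A# lands on the letter E, giving E#.

E#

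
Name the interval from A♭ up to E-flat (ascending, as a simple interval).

The letter names run A→E, a span of 4 letter steps, so the interval is some kind of fifth.
Ab to Eb is 7 semitones. A perfect fifth is 7, so 7 makes it perfect.

perfect fifth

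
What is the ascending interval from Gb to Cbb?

Counting letters G–A–B–C gives a fourth.
Gb→Cbb = 4 semitones, 1 narrower than the perfect fourth (5), so diminished.

diminished fourth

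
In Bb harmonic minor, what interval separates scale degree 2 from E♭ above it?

Scale degree 2 of Bb harmonic minor is C.
C up to Eb: letters C→E make it a third; 3 semitones makes it minor.

minor third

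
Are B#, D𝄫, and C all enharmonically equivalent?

B# = pitch class 0 and Dbb = pitch class 0 and C = pitch class 0 — the same pitch class, so they are enharmonic equivalents.

Yes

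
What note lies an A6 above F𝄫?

Db

A sixth above F lands on the letter D.
An augmented sixth spans 10 semitones, so Fbb moves to pitch class 1. On the letter D that is Db.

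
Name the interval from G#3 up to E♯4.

major sixth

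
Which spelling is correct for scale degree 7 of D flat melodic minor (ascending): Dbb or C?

C

Each scale degree takes a distinct letter name. Degree 7 of a scale on D must use the letter C.
C and Dbb are enharmonically the same pitch, but only C uses the letter C, so it is the correct spelling here.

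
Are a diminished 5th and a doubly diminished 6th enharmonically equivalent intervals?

Yes

A diminished fifth spans 6 semitones; a doubly diminished sixth spans 6.
They are enharmonically equivalent.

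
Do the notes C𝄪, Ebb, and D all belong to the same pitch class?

C## = pitch class 2 and Ebb = pitch class 2 and D = pitch class 2 — the same pitch class, so they are enharmonic equivalents.

Yes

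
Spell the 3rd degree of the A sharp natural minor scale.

Degree 3 takes the letter 2 steps above A, which is C.
In natural minor, degree 3 sits 3 semitones above the tonic. A# + 3 semitones is pitch class 1, spelled on C as C#.

C#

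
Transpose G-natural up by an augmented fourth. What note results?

C#

A fourth above G lands on the letter C.
An augmented fourth spans 6 semitones, so G moves to pitch class 1. On the letter C that is C#.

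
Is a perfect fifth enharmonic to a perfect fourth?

A perfect fifth spans 7 semitones; a perfect fourth spans 5.
The spans differ, so they are not enharmonic equivalents.

No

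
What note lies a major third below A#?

F#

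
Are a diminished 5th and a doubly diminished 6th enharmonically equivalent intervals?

Yes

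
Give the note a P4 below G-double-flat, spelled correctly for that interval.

A fourth below G lands on the letter D.
A perfect fourth spans 5 semitones, so Gbb moves to pitch class 0. On the letter D that is Dbb.

Dbb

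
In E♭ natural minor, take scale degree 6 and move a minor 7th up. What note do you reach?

Scale degree 6 of Eb natural minor is Cb.
A minor seventh (10 semitones) above Cb lands on the letter B, giving Bbb.

Bbb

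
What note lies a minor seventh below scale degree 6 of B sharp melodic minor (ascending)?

Scale degree 6 of B# melodic minor (ascending) is G##.
A minor seventh (10 semitones) below G## lands on the letter A, giving A##.

A##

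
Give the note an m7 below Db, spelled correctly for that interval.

Eb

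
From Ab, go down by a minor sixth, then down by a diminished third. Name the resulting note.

A#

A minor sixth down from Ab is C (letter C, 8 semitones down).
A diminished third down from C is A# (letter A, 2 semitones down).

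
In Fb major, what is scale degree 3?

The Fb major scale runs Fb Gb Ab Bbb Cb Db Eb.
Degree 3 is Ab.

Ab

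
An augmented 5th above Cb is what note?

A fifth above C lands on the letter G.
An augmented fifth spans 8 semitones, so Cb moves to pitch class 7. On the letter G that is G.

G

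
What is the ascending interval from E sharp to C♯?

minor sixth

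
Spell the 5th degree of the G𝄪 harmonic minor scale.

D##

Degree 5 takes the letter 4 steps above G, which is D.
In harmonic minor, degree 5 sits 7 semitones above the tonic. G## + 7 semitones is pitch class 4, spelled on D as D##.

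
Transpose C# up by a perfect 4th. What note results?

A fourth above C lands on the letter F.
A perfect fourth spans 5 semitones, so C# moves to pitch class 6. On the letter F that is F#.

F#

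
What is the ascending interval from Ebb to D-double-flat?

minor seventh

The letter names run E→D, a span of 6 letter steps, so the interval is some kind of seventh.
Ebb to Dbb is 10 semitones. A major seventh is 11, so 10 makes it minor.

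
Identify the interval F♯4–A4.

Counting letters F–G–A gives a third.
F#→A = 3 semitones, 1 narrower than the major third (4), so minor.

minor third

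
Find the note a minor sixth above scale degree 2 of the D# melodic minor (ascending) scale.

Scale degree 2 of D# melodic minor (ascending) is E#.
A minor sixth (8 semitones) above E# lands on the letter C, giving C#.

C#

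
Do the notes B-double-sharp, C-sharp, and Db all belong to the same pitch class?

B## = pitch class 1 and C# = pitch class 1 and Db = pitch class 1 — the same pitch class, so they are enharmonic equivalents.

Yes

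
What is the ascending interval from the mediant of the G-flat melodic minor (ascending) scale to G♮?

augmented sixth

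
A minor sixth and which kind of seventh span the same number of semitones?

A minor sixth spans 8 semitones.
A seventh spanning 8 semitones is doubly diminished (the major seventh is 11).

doubly diminished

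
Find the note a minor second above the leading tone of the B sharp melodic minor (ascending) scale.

B#

The leading tone of B# melodic minor (ascending) is A##.
A minor second (1 semitone) above A## lands on the letter B, giving B#.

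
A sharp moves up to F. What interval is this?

diminished sixth

The letter names run A→F, a span of 5 letter steps, so the interval is some kind of sixth.
A# to F is 7 semitones. A major sixth is 9, so 7 makes it diminished.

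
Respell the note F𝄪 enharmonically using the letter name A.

Abb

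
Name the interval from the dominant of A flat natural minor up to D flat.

The dominant of Ab natural minor is Eb.
Eb up to Db: letters E→D make it a seventh; 10 semitones makes it minor.

minor seventh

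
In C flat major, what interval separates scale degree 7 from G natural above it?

major sixth

Scale degree 7 of Cb major is Bb.
Bb up to G: letters B→G make it a sixth; 9 semitones makes it major.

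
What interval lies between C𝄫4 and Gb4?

augmented fifth

The letter names run C→G, a span of 4 letter steps, so the interval is some kind of fifth.
Cbb to Gb is 8 semitones. A perfect fifth is 7, so 8 makes it augmented.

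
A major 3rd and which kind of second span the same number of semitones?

doubly augmented

A major third spans 4 semitones.
A second spanning 4 semitones is doubly augmented (the major second is 2).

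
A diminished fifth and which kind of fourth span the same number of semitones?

A diminished fifth spans 6 semitones.
A fourth spanning 6 semitones is augmented (the perfect fourth is 5).

augmented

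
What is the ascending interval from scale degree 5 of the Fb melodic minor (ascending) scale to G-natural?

augmented fifth

Scale degree 5 of Fb melodic minor (ascending) is Cb.
Cb up to G: letters C→G make it a fifth; 8 semitones makes it augmented.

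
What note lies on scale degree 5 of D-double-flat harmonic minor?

Abb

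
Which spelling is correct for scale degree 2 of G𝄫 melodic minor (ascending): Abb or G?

Each scale degree takes a distinct letter name. Degree 2 of a scale on G must use the letter A.
Abb and G are enharmonically the same pitch, but only Abb uses the letter A, so it is the correct spelling here.

Abb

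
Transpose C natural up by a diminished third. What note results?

Ebb

C up a major third is E, so the target letter is E.
From C, a diminished third is 2 semitones up: Ebb.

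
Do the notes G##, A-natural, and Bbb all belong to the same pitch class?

G## is pitch class 9; A is pitch class 9; Bbb is pitch class 9.
All spellings map to pitch class 9, so they are enharmonically equivalent.

Yes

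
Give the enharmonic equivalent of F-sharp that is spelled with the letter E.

E##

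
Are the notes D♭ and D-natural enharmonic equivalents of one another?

Two spellings are enharmonically equivalent only if they share a pitch class.
Here Db → 1, D → 2; 1 ≠ 2, so they are not.

No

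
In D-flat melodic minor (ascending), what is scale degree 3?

Fb

Degree 3 takes the letter 2 steps above D, which is F.
In melodic minor (ascending), degree 3 sits 3 semitones above the tonic. Db + 3 semitones is pitch class 4, spelled on F as Fb.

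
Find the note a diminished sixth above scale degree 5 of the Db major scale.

Scale degree 5 of Db major is Ab.
A diminished sixth (7 semitones) above Ab lands on the letter F, giving Fbb.

Fbb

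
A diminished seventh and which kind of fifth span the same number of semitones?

doubly augmented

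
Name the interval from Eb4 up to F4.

Counting letters E–F gives a second.
Eb→F = 2 semitones, exactly the major second.

major second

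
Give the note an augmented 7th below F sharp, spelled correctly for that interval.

A seventh below F lands on the letter G.
An augmented seventh spans 12 semitones, so F# moves to pitch class 6. On the letter G that is Gb.

Gb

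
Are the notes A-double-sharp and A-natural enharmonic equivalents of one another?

No

A## is pitch class 11; A is pitch class 9.
The pitch classes differ (11 vs. 9), so they are not enharmonic equivalents.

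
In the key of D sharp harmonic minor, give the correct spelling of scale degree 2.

E#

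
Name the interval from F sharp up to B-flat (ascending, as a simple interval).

diminished fourth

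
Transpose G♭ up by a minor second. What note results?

Abb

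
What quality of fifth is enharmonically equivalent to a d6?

perfect

A diminished sixth spans 7 semitones.
A fifth spanning 7 semitones is perfect (the perfect fifth is 7).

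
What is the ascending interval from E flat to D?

Counting letters E–F–G–A–B–C–D gives a seventh.
Eb→D = 11 semitones, exactly the major seventh.

major seventh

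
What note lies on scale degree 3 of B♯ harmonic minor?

Degree 3 takes the letter 2 steps above B, which is D.
In harmonic minor, degree 3 sits 3 semitones above the tonic. B# + 3 semitones is pitch class 3, spelled on D as D#.

D#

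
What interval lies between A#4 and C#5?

minor third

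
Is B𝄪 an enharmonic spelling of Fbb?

No

Two spellings are enharmonically equivalent only if they share a pitch class.
Here B## → 1, Fbb → 3; 1 ≠ 3, so they are not.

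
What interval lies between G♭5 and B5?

augmented third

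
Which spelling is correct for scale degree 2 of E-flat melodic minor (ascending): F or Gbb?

Each scale degree takes a distinct letter name. Degree 2 of a scale on E must use the letter F.
F and Gbb are enharmonically the same pitch, but only F uses the letter F, so it is the correct spelling here.

F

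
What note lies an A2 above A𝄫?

Bb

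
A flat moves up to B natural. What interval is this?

augmented second

Counting letters A–B gives a second.
Ab→B = 3 semitones, 1 wider than the major second (2), so augmented.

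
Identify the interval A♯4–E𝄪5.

augmented fifth

The letter names run A→E, a span of 4 letter steps, so the interval is some kind of fifth.
A# to E## is 8 semitones. A perfect fifth is 7, so 8 makes it augmented.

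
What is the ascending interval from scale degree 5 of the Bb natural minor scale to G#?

Scale degree 5 of Bb natural minor is F.
F up to G#: letters F→G make it a second; 3 semitones makes it augmented.

augmented second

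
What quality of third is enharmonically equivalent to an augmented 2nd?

minor

An augmented second spans 3 semitones.
A third spanning 3 semitones is minor (the major third is 4).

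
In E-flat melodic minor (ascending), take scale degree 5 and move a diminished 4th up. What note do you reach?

Ebb

Scale degree 5 of Eb melodic minor (ascending) is Bb.
A diminished fourth (4 semitones) above Bb lands on the letter E, giving Ebb.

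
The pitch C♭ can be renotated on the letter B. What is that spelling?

B

Plain B sits at the same pitch as Cb, so on the letter B the same pitch needs a natural: B.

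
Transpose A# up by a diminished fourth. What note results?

D

A up a perfect fourth is D, so the target letter is D.
From A#, a diminished fourth is 4 semitones up: D.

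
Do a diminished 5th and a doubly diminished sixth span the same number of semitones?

A diminished fifth spans 6 semitones; a doubly diminished sixth spans 6.
They are enharmonically equivalent.

Yes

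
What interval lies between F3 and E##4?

Counting letters F–G–A–B–C–D–E gives a seventh.
F→E## = 13 semitones, 2 wider than the major seventh (11), so doubly augmented.

doubly augmented seventh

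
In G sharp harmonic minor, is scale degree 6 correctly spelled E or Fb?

E

Each scale degree takes a distinct letter name. Degree 6 of a scale on G must use the letter E.
E and Fb are enharmonically the same pitch, but only E uses the letter E, so it is the correct spelling here.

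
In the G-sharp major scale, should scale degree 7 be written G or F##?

F##

Each scale degree takes a distinct letter name. Degree 7 of a scale on G must use the letter F.
F## and G are enharmonically the same pitch, but only F## uses the letter F, so it is the correct spelling here.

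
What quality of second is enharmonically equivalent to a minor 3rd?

A minor third spans 3 semitones.
A second spanning 3 semitones is augmented (the major second is 2).

augmented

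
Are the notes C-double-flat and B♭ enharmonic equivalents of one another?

Yes

Cbb is pitch class 10; Bb is pitch class 10.
All spellings map to pitch class 10, so they are enharmonically equivalent.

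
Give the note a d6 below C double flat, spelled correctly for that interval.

A sixth below C lands on the letter E.
A diminished sixth spans 7 semitones, so Cbb moves to pitch class 3. On the letter E that is Eb.

Eb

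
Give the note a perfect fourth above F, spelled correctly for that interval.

A fourth above F lands on the letter B.
A perfect fourth spans 5 semitones, so F moves to pitch class 10. On the letter B that is Bb.

Bb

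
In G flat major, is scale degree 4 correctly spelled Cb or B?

Each scale degree takes a distinct letter name. Degree 4 of a scale on G must use the letter C.
Cb and B are enharmonically the same pitch, but only Cb uses the letter C, so it is the correct spelling here.

Cb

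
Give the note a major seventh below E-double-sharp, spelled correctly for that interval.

F##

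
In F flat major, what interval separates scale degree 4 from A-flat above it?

Scale degree 4 of Fb major is Bbb.
Bbb up to Ab: letters B→A make it a seventh; 11 semitones makes it major.

major seventh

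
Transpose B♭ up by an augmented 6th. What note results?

G#

B up a major sixth is G#, so the target letter is G.
From Bb, an augmented sixth is 10 semitones up: G#.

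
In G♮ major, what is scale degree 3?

B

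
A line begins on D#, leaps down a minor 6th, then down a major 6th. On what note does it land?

A minor sixth down from D# is F## (letter F, 8 semitones down).
A major sixth down from F## is A# (letter A, 9 semitones down).

A#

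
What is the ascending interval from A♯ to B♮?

minor second

The letter names run A→B, a span of 1 letter step, so the interval is some kind of second.
A# to B is 1 semitone. A major second is 2, so 1 makes it minor.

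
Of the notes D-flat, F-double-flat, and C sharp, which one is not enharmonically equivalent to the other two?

Fbb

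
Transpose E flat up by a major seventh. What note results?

E up a major seventh is D#, so the target letter is D.
From Eb, a major seventh is 11 semitones up: D.

D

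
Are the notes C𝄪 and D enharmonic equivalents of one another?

C## is pitch class 2; D is pitch class 2.
All spellings map to pitch class 2, so they are enharmonically equivalent.

Yes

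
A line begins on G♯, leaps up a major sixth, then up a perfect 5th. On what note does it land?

A major sixth up from G# is E# (letter E, 9 semitones up).
A perfect fifth up from E# is B# (letter B, 7 semitones up).

B#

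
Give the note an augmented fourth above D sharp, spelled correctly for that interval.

A fourth above D lands on the letter G.
An augmented fourth spans 6 semitones, so D# moves to pitch class 9. On the letter G that is G##.

G##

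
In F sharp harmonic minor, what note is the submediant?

The F# harmonic minor scale runs F# G# A B C# D E#.
Degree 6 is D.

D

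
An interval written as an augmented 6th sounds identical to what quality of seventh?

minor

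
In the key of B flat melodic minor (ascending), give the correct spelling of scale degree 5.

Degree 5 takes the letter 4 steps above B, which is F.
In melodic minor (ascending), degree 5 sits 7 semitones above the tonic. Bb + 7 semitones is pitch class 5, spelled on F as F.

F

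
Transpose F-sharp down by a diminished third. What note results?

D##

A third below F lands on the letter D.
A diminished third spans 2 semitones, so F# moves to pitch class 4. On the letter D that is D##.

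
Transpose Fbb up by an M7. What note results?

A seventh above F lands on the letter E.
A major seventh spans 11 semitones, so Fbb moves to pitch class 2. On the letter E that is Ebb.

Ebb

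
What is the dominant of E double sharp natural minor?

Degree 5 takes the letter 4 steps above E, which is B.
In natural minor, degree 5 sits 7 semitones above the tonic. E## + 7 semitones is pitch class 1, spelled on B as B##.

B##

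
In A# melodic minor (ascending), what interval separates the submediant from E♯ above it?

The submediant of A# melodic minor (ascending) is F##.
F## up to E#: letters F→E make it a seventh; 10 semitones makes it minor.

minor seventh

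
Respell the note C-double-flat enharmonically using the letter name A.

Cbb is pitch class 10. The letter A alone is pitch class 9.
To reach pitch class 10 from A requires an offset of +1 semitone, i.e. sharp: A#.

A#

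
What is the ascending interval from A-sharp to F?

Counting letters A–B–C–D–E–F gives a sixth.
A#→F = 7 semitones, 2 narrower than the major sixth (9), so diminished.

diminished sixth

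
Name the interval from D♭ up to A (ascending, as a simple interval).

augmented fifth

The letter names run D→A, a span of 4 letter steps, so the interval is some kind of fifth.
Db to A is 8 semitones. A perfect fifth is 7, so 8 makes it augmented.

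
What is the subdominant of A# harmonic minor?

D#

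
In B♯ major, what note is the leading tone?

A##

The B# major scale runs B# C## D## E# F## G## A##.
Degree 7 is A##.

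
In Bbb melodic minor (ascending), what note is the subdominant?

Degree 4 takes the letter 3 steps above B, which is E.
In melodic minor (ascending), degree 4 sits 5 semitones above the tonic. Bbb + 5 semitones is pitch class 2, spelled on E as Ebb.

Ebb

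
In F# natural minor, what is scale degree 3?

A

The F# natural minor scale runs F# G# A B C# D E.
Degree 3 is A.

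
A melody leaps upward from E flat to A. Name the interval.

The letter names run E→A, a span of 3 letter steps, so the interval is some kind of fourth.
Eb to A is 6 semitones. A perfect fourth is 5, so 6 makes it augmented.

augmented fourth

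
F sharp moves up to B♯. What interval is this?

Counting letters F–G–A–B gives a fourth.
F#→B# = 6 semitones, 1 wider than the perfect fourth (5), so augmented.

augmented fourth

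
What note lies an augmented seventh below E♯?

F

A seventh below E lands on the letter F.
An augmented seventh spans 12 semitones, so E# moves to pitch class 5. On the letter F that is F.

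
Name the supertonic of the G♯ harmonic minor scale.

Degree 2 takes the letter 1 step above G, which is A.
In harmonic minor, degree 2 sits 2 semitones above the tonic. G# + 2 semitones is pitch class 10, spelled on A as A#.

A#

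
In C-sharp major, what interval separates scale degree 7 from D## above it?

major third

Scale degree 7 of C# major is B#.
B# up to D##: letters B→D make it a third; 4 semitones makes it major.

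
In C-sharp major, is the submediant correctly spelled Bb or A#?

A#

Each scale degree takes a distinct letter name. Degree 6 of a scale on C must use the letter A.
A# and Bb are enharmonically the same pitch, but only A# uses the letter A, so it is the correct spelling here.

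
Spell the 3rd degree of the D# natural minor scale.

F#

The D# natural minor scale runs D# E# F# G# A# B C#.
Degree 3 is F#.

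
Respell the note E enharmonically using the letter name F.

Fb

E is pitch class 4. The letter F alone is pitch class 5.
To reach pitch class 4 from F requires an offset of -1 semitone, i.e. flat: Fb.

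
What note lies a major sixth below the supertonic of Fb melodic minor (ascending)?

The supertonic of Fb melodic minor (ascending) is Gb.
A major sixth (9 semitones) below Gb lands on the letter B, giving Bbb.

Bbb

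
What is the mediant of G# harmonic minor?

B

The G# harmonic minor scale runs G# A# B C# D# E F##.
Degree 3 is B.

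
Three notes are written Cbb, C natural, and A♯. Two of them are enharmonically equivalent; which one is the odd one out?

C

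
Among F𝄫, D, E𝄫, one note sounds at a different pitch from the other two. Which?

Fbb

In 12-tone equal temperament, enharmonic equivalents share a pitch class. Fbb is pitch class 3; D is pitch class 2; Ebb is pitch class 2.
D and Ebb share pitch class 2, while Fbb is pitch class 3.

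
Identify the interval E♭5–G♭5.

The letter names run E→G, a span of 2 letter steps, so the interval is some kind of third.
Eb to Gb is 3 semitones. A major third is 4, so 3 makes it minor.

minor third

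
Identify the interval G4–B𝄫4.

diminished third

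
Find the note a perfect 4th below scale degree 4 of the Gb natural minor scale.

Gb

Scale degree 4 of Gb natural minor is Cb.
A perfect fourth (5 semitones) below Cb lands on the letter G, giving Gb.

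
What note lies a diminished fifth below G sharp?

G down a perfect fifth is C, so the target letter is C.
From G#, a diminished fifth is 6 semitones down: C##.

C##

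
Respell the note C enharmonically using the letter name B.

B#

Plain B sits 1 semitone below C, so on the letter B the same pitch needs a sharp: B#.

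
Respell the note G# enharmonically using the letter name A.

Ab

Plain A sits 1 semitone above G#, so on the letter A the same pitch needs a flat: Ab.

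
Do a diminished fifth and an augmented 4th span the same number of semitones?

Yes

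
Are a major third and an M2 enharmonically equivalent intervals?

No

A major third spans 4 semitones; a major second spans 2.
The spans differ, so they are not enharmonic equivalents.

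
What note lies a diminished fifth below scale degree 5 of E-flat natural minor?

Scale degree 5 of Eb natural minor is Bb.
A diminished fifth (6 semitones) below Bb lands on the letter E, giving E.

E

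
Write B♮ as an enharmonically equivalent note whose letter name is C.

B is pitch class 11. The letter C alone is pitch class 0.
To reach pitch class 11 from C requires an offset of -1 semitone, i.e. flat: Cb.

Cb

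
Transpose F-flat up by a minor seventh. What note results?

A seventh above F lands on the letter E.
A minor seventh spans 10 semitones, so Fb moves to pitch class 2. On the letter E that is Ebb.

Ebb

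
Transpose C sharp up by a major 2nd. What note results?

C up a major second is D, so the target letter is D.
From C#, a major second is 2 semitones up: D#.

D#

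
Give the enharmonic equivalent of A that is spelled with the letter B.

Plain B sits 2 semitones above A, so on the letter B the same pitch needs a double flat: Bbb.

Bbb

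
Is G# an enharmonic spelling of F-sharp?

G# is pitch class 8; F# is pitch class 6.
The pitch classes differ (8 vs. 6), so they are not enharmonic equivalents.

No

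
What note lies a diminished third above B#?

B up a major third is D#, so the target letter is D.
From B#, a diminished third is 2 semitones up: D.

D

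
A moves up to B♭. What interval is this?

The letter names run A→B, a span of 1 letter step, so the interval is some kind of second.
A to Bb is 1 semitone. A major second is 2, so 1 makes it minor.

minor second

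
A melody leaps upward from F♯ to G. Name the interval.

The letter names run F→G, a span of 1 letter step, so the interval is some kind of second.
F# to G is 1 semitone. A major second is 2, so 1 makes it minor.

minor second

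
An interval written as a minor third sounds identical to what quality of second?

A minor third spans 3 semitones.
A second spanning 3 semitones is augmented (the major second is 2).

augmented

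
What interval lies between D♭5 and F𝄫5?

diminished third

The letter names run D→F, a span of 2 letter steps, so the interval is some kind of third.
Db to Fbb is 2 semitones. A major third is 4, so 2 makes it diminished.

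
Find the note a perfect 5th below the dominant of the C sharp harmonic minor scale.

The dominant of C# harmonic minor is G#.
A perfect fifth (7 semitones) below G# lands on the letter C, giving C#.

C#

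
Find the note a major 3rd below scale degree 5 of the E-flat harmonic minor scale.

Gb

Scale degree 5 of Eb harmonic minor is Bb.
A major third (4 semitones) below Bb lands on the letter G, giving Gb.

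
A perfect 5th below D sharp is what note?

G#

A fifth below D lands on the letter G.
A perfect fifth spans 7 semitones, so D# moves to pitch class 8. On the letter G that is G#.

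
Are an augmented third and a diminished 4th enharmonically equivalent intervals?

An augmented third spans 5 semitones; a diminished fourth spans 4.
The spans differ, so they are not enharmonic equivalents.

No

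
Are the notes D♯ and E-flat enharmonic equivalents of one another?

D# = pitch class 3 and Eb = pitch class 3 — the same pitch class, so they are enharmonic equivalents.

Yes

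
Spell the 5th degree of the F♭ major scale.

Cb

Degree 5 takes the letter 4 steps above F, which is C.
In major, degree 5 sits 7 semitones above the tonic. Fb + 7 semitones is pitch class 11, spelled on C as Cb.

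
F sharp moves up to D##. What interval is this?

augmented sixth

Counting letters F–G–A–B–C–D gives a sixth.
F#→D## = 10 semitones, 1 wider than the major sixth (9), so augmented.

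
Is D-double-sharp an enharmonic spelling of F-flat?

Yes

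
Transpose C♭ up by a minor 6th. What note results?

A sixth above C lands on the letter A.
A minor sixth spans 8 semitones, so Cb moves to pitch class 7. On the letter A that is Abb.

Abb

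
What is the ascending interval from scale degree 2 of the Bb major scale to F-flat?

Scale degree 2 of Bb major is C.
C up to Fb: letters C→F make it a fourth; 4 semitones makes it diminished.

diminished fourth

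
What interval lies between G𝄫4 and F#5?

doubly augmented seventh

Counting letters G–A–B–C–D–E–F gives a seventh.
Gbb→F# = 13 semitones, 2 wider than the major seventh (11), so doubly augmented.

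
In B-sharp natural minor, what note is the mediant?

D#

The B# natural minor scale runs B# C## D# E# F## G# A#.
Degree 3 is D#.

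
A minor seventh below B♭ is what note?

C

A seventh below B lands on the letter C.
A minor seventh spans 10 semitones, so Bb moves to pitch class 0. On the letter C that is C.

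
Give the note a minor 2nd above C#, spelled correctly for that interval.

A second above C lands on the letter D.
A minor second spans 1 semitone, so C# moves to pitch class 2. On the letter D that is D.

D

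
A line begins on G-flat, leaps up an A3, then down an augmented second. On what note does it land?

An augmented third up from Gb is B (letter B, 5 semitones up).
An augmented second down from B is Ab (letter A, 3 semitones down).

Ab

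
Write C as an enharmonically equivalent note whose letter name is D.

Dbb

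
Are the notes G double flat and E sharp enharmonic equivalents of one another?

Yes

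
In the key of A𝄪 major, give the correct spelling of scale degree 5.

Degree 5 takes the letter 4 steps above A, which is E.
In major, degree 5 sits 7 semitones above the tonic. A## + 7 semitones is pitch class 6, spelled on E as E##.

E##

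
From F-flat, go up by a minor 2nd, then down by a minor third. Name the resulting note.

Ebb

A minor second up from Fb is Gbb (letter G, 1 semitone up).
A minor third down from Gbb is Ebb (letter E, 3 semitones down).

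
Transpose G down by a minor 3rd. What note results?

E

G down a major third is Eb, so the target letter is E.
From G, a minor third is 3 semitones down: E.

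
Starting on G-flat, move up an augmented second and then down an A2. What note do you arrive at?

Gb

An augmented second up from Gb is A (letter A, 3 semitones up).
An augmented second down from A is Gb (letter G, 3 semitones down).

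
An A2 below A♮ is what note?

Gb

A second below A lands on the letter G.
An augmented second spans 3 semitones, so A moves to pitch class 6. On the letter G that is Gb.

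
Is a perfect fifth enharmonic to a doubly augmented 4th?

Yes

A perfect fifth spans 7 semitones; a doubly augmented fourth spans 7.
They are enharmonically equivalent.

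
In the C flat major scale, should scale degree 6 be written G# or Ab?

Each scale degree takes a distinct letter name. Degree 6 of a scale on C must use the letter A.
Ab and G# are enharmonically the same pitch, but only Ab uses the letter A, so it is the correct spelling here.

Ab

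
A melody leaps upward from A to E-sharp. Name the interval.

Counting letters A–B–C–D–E gives a fifth.
A→E# = 8 semitones, 1 wider than the perfect fifth (7), so augmented.

augmented fifth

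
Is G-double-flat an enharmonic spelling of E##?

No

Two spellings are enharmonically equivalent only if they share a pitch class.
Here Gbb → 5, E## → 6; 5 ≠ 6, so they are not.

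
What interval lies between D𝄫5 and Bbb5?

The letter names run D→B, a span of 5 letter steps, so the interval is some kind of sixth.
Dbb to Bbb is 9 semitones. A major sixth is 9, so 9 makes it major.

major sixth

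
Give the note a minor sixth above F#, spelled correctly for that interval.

D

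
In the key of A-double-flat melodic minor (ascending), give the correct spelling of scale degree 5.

Ebb

The Abb melodic minor (ascending) scale runs Abb Bbb Cbb Dbb Ebb Fb Gb.
Degree 5 is Ebb.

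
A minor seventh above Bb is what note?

Ab

B up a major seventh is A#, so the target letter is A.
From Bb, a minor seventh is 10 semitones up: Ab.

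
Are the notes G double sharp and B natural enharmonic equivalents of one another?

Two spellings are enharmonically equivalent only if they share a pitch class.
Here G## → 9, B → 11; 9 ≠ 11, so they are not.

No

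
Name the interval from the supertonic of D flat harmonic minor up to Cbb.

The supertonic of Db harmonic minor is Eb.
Eb up to Cbb: letters E→C make it a sixth; 7 semitones makes it diminished.

diminished sixth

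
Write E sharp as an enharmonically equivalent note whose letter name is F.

F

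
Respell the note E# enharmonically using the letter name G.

Gbb

E# is pitch class 5. The letter G alone is pitch class 7.
To reach pitch class 5 from G requires an offset of -2 semitones, i.e. double flat: Gbb.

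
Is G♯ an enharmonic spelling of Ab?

Yes

G# is pitch class 8; Ab is pitch class 8.
All spellings map to pitch class 8, so they are enharmonically equivalent.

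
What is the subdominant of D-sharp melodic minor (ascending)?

Degree 4 takes the letter 3 steps above D, which is G.
In melodic minor (ascending), degree 4 sits 5 semitones above the tonic. D# + 5 semitones is pitch class 8, spelled on G as G#.

G#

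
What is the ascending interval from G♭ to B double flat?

minor third

Counting letters G–A–B gives a third.
Gb→Bbb = 3 semitones, 1 narrower than the major third (4), so minor.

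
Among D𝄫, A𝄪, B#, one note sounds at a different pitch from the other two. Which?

A##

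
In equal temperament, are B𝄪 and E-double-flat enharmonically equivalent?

B## is pitch class 1; Ebb is pitch class 2.
The pitch classes differ (1 vs. 2), so they are not enharmonic equivalents.

No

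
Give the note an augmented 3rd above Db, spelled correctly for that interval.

A third above D lands on the letter F.
An augmented third spans 5 semitones, so Db moves to pitch class 6. On the letter F that is F#.

F#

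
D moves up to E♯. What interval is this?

augmented second

The letter names run D→E, a span of 1 letter step, so the interval is some kind of second.
D to E# is 3 semitones. A major second is 2, so 3 makes it augmented.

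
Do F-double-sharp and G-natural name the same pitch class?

Yes

F## = pitch class 7 and G = pitch class 7 — the same pitch class, so they are enharmonic equivalents.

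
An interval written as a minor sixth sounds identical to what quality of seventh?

doubly diminished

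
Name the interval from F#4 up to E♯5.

The letter names run F→E, a span of 6 letter steps, so the interval is some kind of seventh.
F# to E# is 11 semitones. A major seventh is 11, so 11 makes it major.

major seventh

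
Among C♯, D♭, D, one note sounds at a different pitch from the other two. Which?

D

In 12-tone equal temperament, enharmonic equivalents share a pitch class. C# is pitch class 1; Db is pitch class 1; D is pitch class 2.
C# and Db share pitch class 1, while D is pitch class 2.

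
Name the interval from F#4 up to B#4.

augmented fourth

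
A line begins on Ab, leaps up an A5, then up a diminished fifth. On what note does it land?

Bb

An augmented fifth up from Ab is E (letter E, 8 semitones up).
A diminished fifth up from E is Bb (letter B, 6 semitones up).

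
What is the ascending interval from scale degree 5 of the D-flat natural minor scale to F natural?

Scale degree 5 of Db natural minor is Ab.
Ab up to F: letters A→F make it a sixth; 9 semitones makes it major.

major sixth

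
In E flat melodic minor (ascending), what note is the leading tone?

The Eb melodic minor (ascending) scale runs Eb F Gb Ab Bb C D.
Degree 7 is D.

D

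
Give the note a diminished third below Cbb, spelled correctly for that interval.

A third below C lands on the letter A.
A diminished third spans 2 semitones, so Cbb moves to pitch class 8. On the letter A that is Ab.

Ab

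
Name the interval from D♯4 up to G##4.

augmented fourth

Counting letters D–E–F–G gives a fourth.
D#→G## = 6 semitones, 1 wider than the perfect fourth (5), so augmented.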